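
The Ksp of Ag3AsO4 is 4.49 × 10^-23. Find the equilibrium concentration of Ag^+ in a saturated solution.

Ag3AsO4(s) <=> 3 Ag^+(aq) + AsO4^3-(aq)
Ksp = [Ag^+]^3[AsO4^3-]
With molar solubility s: [Ag^+] = 3s, [AsO4^3-] = s.
Substituting: Ksp = (3s)^3s = 27s^4
Solving, s = (4.49 × 10^-23/27)^(1/4) = 1.136 × 10^-6 M
[Ag^+] = 3s = 3.41 x 10^-6 M

[Ag^+] = 3.41e-6 M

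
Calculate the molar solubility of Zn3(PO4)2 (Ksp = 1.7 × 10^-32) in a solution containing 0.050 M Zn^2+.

s ≈ 5.8 x 10^-15 M

Zn3(PO4)2(s) ⇌ 3 Zn^2+ + 2 PO4^3-
Ksp = [Zn^2+]^3[PO4^3-]^2
Let s = moles of Zn3(PO4)2 that dissolve per litre. [Zn^2+] = 0.050 + 3s ≈ 0.050, [PO4^3-] = 2s (common-ion effect: Zn^2+ is already 0.050 M).
Ksp ≈ (0.050)^3 × (2s)^2
s = 5.8 x 10^-15 M
Check: 3s = 1.7 × 10^-14 ≪ 0.050, so the approximation is valid.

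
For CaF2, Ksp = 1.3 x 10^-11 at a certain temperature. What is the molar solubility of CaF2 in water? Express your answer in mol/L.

s = 1.5 × 10^-4 M

CaF2(s) ⇌ Ca^2+ + 2 F^-
Ksp = [Ca^2+][F^-]^2
For each mole of CaF2 that dissolves: [Ca^2+] = s, [F^-] = 2s.
Ksp = s(2s)^2 = 4s^3
Solving, s = (1.3 x 10^-11/4)^(1/3) = 1.5 × 10^-4 M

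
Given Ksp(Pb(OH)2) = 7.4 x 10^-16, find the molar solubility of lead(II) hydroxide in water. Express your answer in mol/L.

Pb(OH)2(s) ⇌ Pb^2+(aq) + 2 OH^-(aq)
Ksp = [Pb^2+][OH^-]^2
If s mol/L of Pb(OH)2 dissolves, [Pb^2+] = s and [OH^-] = 2s.
Substituting: Ksp = s(2s)^2 = 4s^3
s^3 = 7.4 x 10^-16 / 4, so s = 5.7 x 10^-6 M

5.7e-6 M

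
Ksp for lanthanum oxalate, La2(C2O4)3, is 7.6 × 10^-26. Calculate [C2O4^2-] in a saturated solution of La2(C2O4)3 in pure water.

La2(C2O4)3(s) <=> 2 La^3+(aq) + 3 C2O4^2-(aq)
Ksp = [La^3+]^2[C2O4^2-]^3
Let s = molar solubility. Then [La^3+] = 2s and [C2O4^2-] = 3s.
Ksp = (2s)^2(3s)^3 = 108s^5
s = (7.6 × 10^-26 / 108)^(1/5) = 3.71 × 10^-6 M
[C2O4^2-] = 3s = 1.1 x 10^-5 M

1.1 × 10^-5 M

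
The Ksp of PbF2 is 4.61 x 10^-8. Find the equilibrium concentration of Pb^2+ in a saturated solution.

PbF2(s) <=> Pb^2+ + 2 F^-
Ksp = [Pb^2+][F^-]^2
For each mole of PbF2 that dissolves: [Pb^2+] = s, [F^-] = 2s.
So Ksp = s × (2s)^2 = 4s^3
s^3 = 4.61 x 10^-8 / 4, so s = 2.259 × 10^-3 M
[Pb^2+] = s = 2.26 × 10^-3 M

[Pb^2+] = 2.26 x 10^-3 M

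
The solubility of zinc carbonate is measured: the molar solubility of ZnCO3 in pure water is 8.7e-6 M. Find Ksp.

ZnCO3(s) ⇌ Zn^2+(aq) + CO3^2-(aq)
For each mole of ZnCO3 that dissolves: [Zn^2+] = s, [CO3^2-] = s.
Ksp = [Zn^2+][CO3^2-]
Ksp = s × s = s^2
Ksp = (8.7 x 10^-6)^2 = 7.6 x 10^-11

7.6 × 10^-11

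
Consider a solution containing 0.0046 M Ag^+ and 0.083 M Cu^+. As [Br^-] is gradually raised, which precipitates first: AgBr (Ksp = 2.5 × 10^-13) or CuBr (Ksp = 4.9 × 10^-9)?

Each salt begins to precipitate when Q = Ksp, i.e. when [Br^-] reaches its threshold.
For AgBr: 2.5 × 10^-13 = 0.0046 × [Br^-]  ⇒  [Br^-] = 5.4 × 10^-11 M.
For CuBr: 4.9 × 10^-9 = 0.083 × [Br^-]  ⇒  [Br^-] = 5.9 x 10^-8 M.
The salt with the lower threshold [Br^-] precipitates first: AgBr.

AgBr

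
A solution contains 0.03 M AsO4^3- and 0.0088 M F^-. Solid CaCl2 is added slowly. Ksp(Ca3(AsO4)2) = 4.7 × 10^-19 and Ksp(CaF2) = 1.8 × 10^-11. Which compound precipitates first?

CaF2

Each salt begins to precipitate when Q = Ksp, i.e. when [Ca^2+] reaches its threshold.
For Ca3(AsO4)2: 4.7 × 10^-19 = (0.03)^2 × [Ca^2+]^3  ⇒  [Ca^2+] = 8.1 x 10^-6 M.
For CaF2: 1.8 × 10^-11 = (0.0088)^2 × [Ca^2+]  ⇒  [Ca^2+] = 2.3 × 10^-7 M.
The salt with the lower threshold [Ca^2+] precipitates first: CaF2.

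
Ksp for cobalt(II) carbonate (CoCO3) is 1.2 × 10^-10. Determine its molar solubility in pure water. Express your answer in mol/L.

CoCO3(s) ⇌ Co^2+ + CO3^2-
Ksp = [Co^2+][CO3^2-]
If s mol/L of CoCO3 dissolves, [Co^2+] = s and [CO3^2-] = s.
Ksp = s × s = s^2
s = √(1.2 × 10^-10) = 1.1 × 10^-5 M

s = 1.1 × 10^-5 M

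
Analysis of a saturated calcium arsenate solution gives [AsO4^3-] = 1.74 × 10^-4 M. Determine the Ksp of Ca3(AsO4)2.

5.38 × 10^-19

Ca3(AsO4)2(s) <=> 3 Ca^2+ + 2 AsO4^3-
Stoichiometry gives [Ca^2+] = (3/2)[AsO4^3-] = 2.610 x 10^-4 M.
Ksp = [Ca^2+]^3[AsO4^3-]^2
Ksp = (2.610 × 10^-4)^3 × (1.74 × 10^-4)^2 = 5.38 × 10^-19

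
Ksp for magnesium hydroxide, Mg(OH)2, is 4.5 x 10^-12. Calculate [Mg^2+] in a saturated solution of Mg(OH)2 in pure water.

1.0 x 10^-4 M

Mg(OH)2(s) ⇌ Mg^2+(aq) + 2 OH^-(aq)
Ksp = [Mg^2+][OH^-]^2
For each mole of Mg(OH)2 that dissolves: [Mg^2+] = s, [OH^-] = 2s.
So Ksp = s × (2s)^2 = 4s^3
s = (4.5 x 10^-12 / 4)^(1/3) = 1.04 × 10^-4 M
[Mg^2+] = s = 1.0 x 10^-4 M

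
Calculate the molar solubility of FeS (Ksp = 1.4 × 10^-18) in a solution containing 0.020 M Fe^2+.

FeS(s) ⇌ Fe^2+ + S^2-
Ksp = [Fe^2+][S^2-]
Let s be the molar solubility in this solution. [Fe^2+] = 0.020 + s ≈ 0.020, [S^2-] = s (since the Fe^2+ already present dominates).
Ksp ≈ 0.020 × s
s = 7.0 × 10^-17 M
Check: s = 7.0 x 10^-17 ≪ 0.020, so the approximation is valid.

7.0e-17 M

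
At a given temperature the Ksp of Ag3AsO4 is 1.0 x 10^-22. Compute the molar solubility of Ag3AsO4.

s = 1.4 x 10^-6 M

Ag3AsO4(s) ⇌ 3 Ag^+(aq) + AsO4^3-(aq)
Ksp = [Ag^+]^3[AsO4^3-]
If s mol/L of Ag3AsO4 dissolves, [Ag^+] = 3s and [AsO4^3-] = s.
So Ksp = (3s)^3 × s = 27s^4
Solving, s = (1.0 x 10^-22/27)^(1/4) = 1.4 × 10^-6 M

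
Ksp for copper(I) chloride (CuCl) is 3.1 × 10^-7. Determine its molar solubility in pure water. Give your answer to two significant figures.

5.6 × 10^-4 M

CuCl(s) <=> Cu^+ + Cl^-
Ksp = [Cu^+][Cl^-]
For each mole of CuCl that dissolves: [Cu^+] = s, [Cl^-] = s.
Ksp = s^2
s = (3.1 × 10^-7)^(1/2) = 5.6 × 10^-4 M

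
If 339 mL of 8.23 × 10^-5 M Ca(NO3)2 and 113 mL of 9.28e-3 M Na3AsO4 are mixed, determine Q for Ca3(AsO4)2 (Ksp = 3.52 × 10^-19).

Q ≈ 1.27 × 10^-18

Total volume = 339 + 113 = 452 mL.
[Ca^2+] = 8.23 × 10^-5 × (339/452) = 6.173 x 10^-5 M
[AsO4^3-] = 9.28 × 10^-3 × (113/452) = 2.320 x 10^-3 M
Ca3(AsO4)2(s) ⇌ 3 Ca^2+ + 2 AsO4^3-, so Q = [Ca^2+]^3[AsO4^3-]^2
Q = (6.173 × 10^-5)^3(2.320 × 10^-3)^2 = 1.27 × 10^-18
Q > Ksp, so Ca3(AsO4)2 will precipitate.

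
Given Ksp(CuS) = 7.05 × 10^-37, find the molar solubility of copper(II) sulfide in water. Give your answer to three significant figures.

CuS(s) ⇌ Cu^2+ + S^2-
Ksp = [Cu^2+][S^2-]
Let s = molar solubility. Then [Cu^2+] = s and [S^2-] = s.
Ksp = s × s = s^2
s = √(7.05 × 10^-37) = 8.40 × 10^-19 M

8.40e-19 M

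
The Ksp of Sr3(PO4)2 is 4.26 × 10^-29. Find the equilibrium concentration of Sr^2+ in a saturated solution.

[Sr^2+] = 2.49e-6 M

Sr3(PO4)2(s) ⇌ 3 Sr^2+ + 2 PO4^3-
Ksp = [Sr^2+]^3[PO4^3-]^2
For each mole of Sr3(PO4)2 that dissolves: [Sr^2+] = 3s, [PO4^3-] = 2s.
So Ksp = (3s)^3 × (2s)^2 = 108s^5
Solving, s = (4.26 × 10^-29/108)^(1/5) = 8.302 x 10^-7 M
[Sr^2+] = 3s = 2.49 × 10^-6 M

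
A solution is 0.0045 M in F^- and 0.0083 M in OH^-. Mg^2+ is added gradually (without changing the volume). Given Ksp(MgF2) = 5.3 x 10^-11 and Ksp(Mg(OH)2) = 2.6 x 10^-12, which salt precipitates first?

Each salt begins to precipitate when Q = Ksp, i.e. when [Mg^2+] reaches its threshold.
For MgF2: 5.3 x 10^-11 = (0.0045)^2 × [Mg^2+]  ⇒  [Mg^2+] = 2.6 × 10^-6 M.
For Mg(OH)2: 2.6 x 10^-12 = (0.0083)^2 × [Mg^2+]  ⇒  [Mg^2+] = 3.8 × 10^-8 M.
The salt with the lower threshold [Mg^2+] precipitates first: Mg(OH)2.

Mg(OH)2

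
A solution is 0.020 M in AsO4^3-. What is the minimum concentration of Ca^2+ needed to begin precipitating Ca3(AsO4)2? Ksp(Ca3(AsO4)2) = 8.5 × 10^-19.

1.3e-5 M

Ca3(AsO4)2(s) ⇌ 3 Ca^2+ + 2 AsO4^3-
Ksp = [Ca^2+]^3[AsO4^3-]^2
Precipitation begins when Q = Ksp. With [AsO4^3-] = 0.020 M:
8.5 × 10^-19 = (0.020)^2 × [Ca^2+]^3
[Ca^2+] = (8.5 × 10^-19 / 4.00 × 10^-4)^(1/3) = 1.3 x 10^-5 M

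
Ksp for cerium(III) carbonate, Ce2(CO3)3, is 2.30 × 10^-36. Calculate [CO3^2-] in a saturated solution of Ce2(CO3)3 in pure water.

[CO3^2-] ≈ 8.77e-8 M

Ce2(CO3)3(s) <=> 2 Ce^3+ + 3 CO3^2-
Ksp = [Ce^3+]^2[CO3^2-]^3
With molar solubility s: [Ce^3+] = 2s, [CO3^2-] = 3s.
Substituting: Ksp = (2s)^2(3s)^3 = 108s^5
s = (2.30 × 10^-36 / 108)^(1/5) = 2.922 x 10^-8 M
[CO3^2-] = 3s = 8.77 × 10^-8 M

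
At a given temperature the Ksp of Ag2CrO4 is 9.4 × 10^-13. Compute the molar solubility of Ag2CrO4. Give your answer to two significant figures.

Ag2CrO4(s) <=> 2 Ag^+ + CrO4^2-
Ksp = [Ag^+]^2[CrO4^2-]
If s mol/L of Ag2CrO4 dissolves, [Ag^+] = 2s and [CrO4^2-] = s.
Substituting: Ksp = (2s)^2s = 4s^3
s^3 = 9.4 × 10^-13 / 4, so s = 6.2 x 10^-5 M

6.2 × 10^-5 M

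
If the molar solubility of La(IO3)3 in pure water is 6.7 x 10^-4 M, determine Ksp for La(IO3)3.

Ksp = 5.4 × 10^-12

La(IO3)3(s) ⇌ La^3+(aq) + 3 IO3^-(aq)
Let s = molar solubility. Then [La^3+] = s and [IO3^-] = 3s.
Ksp = [La^3+][IO3^-]^3
Ksp = s(3s)^3 = 27s^4
Ksp = 27 × (6.7 × 10^-4)^4 = 5.4 x 10^-12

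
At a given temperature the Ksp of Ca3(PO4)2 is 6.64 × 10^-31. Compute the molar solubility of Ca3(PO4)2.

s ≈ 3.61 × 10^-7 M

Ca3(PO4)2(s) <=> 3 Ca^2+(aq) + 2 PO4^3-(aq)
Ksp = [Ca^2+]^3[PO4^3-]^2
With molar solubility s: [Ca^2+] = 3s, [PO4^3-] = 2s.
So Ksp = (3s)^3 × (2s)^2 = 108s^5
s = (6.64 × 10^-31 / 108)^(1/5) = 3.61 x 10^-7 M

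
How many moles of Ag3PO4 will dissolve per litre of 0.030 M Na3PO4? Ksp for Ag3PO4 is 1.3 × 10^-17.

Ag3PO4(s) <=> 3 Ag^+(aq) + PO4^3-(aq)
Ksp = [Ag^+]^3[PO4^3-]
Let s = moles of Ag3PO4 that dissolve per litre. [Ag^+] = 3s, [PO4^3-] = 0.030 + s ≈ 0.030 (common-ion effect: PO4^3- is already 0.030 M).
Ksp ≈ (3s)^3 × 0.030
s = 2.5 × 10^-6 M
Check: s = 2.5 × 10^-6 ≪ 0.030, so the approximation is valid.

s = 2.5 × 10^-6 M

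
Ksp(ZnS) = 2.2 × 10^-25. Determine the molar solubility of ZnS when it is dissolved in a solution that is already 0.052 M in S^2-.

4.2 × 10^-24 M

ZnS(s) <=> Zn^2+ + S^2-
Ksp = [Zn^2+][S^2-]
Let s = moles of ZnS that dissolve per litre. [Zn^2+] = s, [S^2-] = 0.052 + s ≈ 0.052 (since the S^2- already present dominates).
Ksp ≈ s × 0.052
s = 4.2 × 10^-24 M
Check: s = 4.2 × 10^-24 ≪ 0.052, so the approximation is valid.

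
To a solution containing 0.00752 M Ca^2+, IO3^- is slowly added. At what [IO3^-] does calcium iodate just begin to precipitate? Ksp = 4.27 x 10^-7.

Ca(IO3)2(s) ⇌ Ca^2+ + 2 IO3^-
Ksp = [Ca^2+][IO3^-]^2
Precipitation begins when Q = Ksp. With [Ca^2+] = 0.00752 M:
4.27 x 10^-7 = (0.00752) × [IO3^-]^2
[IO3^-] = (4.27 x 10^-7 / 7.52 x 10^-3)^(1/2) = 7.54 × 10^-3 M

[IO3^-] = 7.54e-3 M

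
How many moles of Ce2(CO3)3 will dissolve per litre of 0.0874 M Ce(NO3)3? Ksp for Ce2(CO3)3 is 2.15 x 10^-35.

s ≈ 4.71e-12 M

Ce2(CO3)3(s) <=> 2 Ce^3+(aq) + 3 CO3^2-(aq)
Ksp = [Ce^3+]^2[CO3^2-]^3
If s mol/L dissolves here, [Ce^3+] = 0.0874 + 2s ≈ 0.0874, [CO3^2-] = 3s (Ksp is small, so little additional dissolves).
Ksp ≈ (0.0874)^2 × (3s)^3
s = 4.71 x 10^-12 M
Check: 2s = 9.4 × 10^-12 ≪ 0.0874, so the approximation is valid.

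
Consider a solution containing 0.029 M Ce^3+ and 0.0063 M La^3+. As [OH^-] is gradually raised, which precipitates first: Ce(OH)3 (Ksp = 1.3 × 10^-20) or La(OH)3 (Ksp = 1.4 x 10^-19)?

Precipitation of each salt starts when its ion product equals its Ksp.
For Ce(OH)3: 1.3 × 10^-20 = 0.029 × [OH^-]^3  ⇒  [OH^-] = 7.7 × 10^-7 M.
For La(OH)3: 1.4 x 10^-19 = 0.0063 × [OH^-]^3  ⇒  [OH^-] = 2.8 × 10^-6 M.
The salt with the lower threshold [OH^-] precipitates first: Ce(OH)3.

Ce(OH)3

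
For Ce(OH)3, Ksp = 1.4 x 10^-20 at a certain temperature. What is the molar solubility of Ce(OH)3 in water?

4.8e-6 M

Ce(OH)3(s) ⇌ Ce^3+ + 3 OH^-
Ksp = [Ce^3+][OH^-]^3
If s mol/L of Ce(OH)3 dissolves, [Ce^3+] = s and [OH^-] = 3s.
Ksp = s(3s)^3 = 27s^4
Solving, s = (1.4 x 10^-20/27)^(1/4) = 4.8 × 10^-6 M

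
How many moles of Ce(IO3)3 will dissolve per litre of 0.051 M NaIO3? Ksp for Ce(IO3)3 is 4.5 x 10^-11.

Ce(IO3)3(s) ⇌ Ce^3+(aq) + 3 IO3^-(aq)
Ksp = [Ce^3+][IO3^-]^3
Let s be the molar solubility in this solution. [Ce^3+] = s, [IO3^-] = 0.051 + 3s ≈ 0.051 (since IO3^- from NaIO3 dominates).
Ksp ≈ s × (0.051)^3
s = 3.4 × 10^-7 M
Check: 3s = 1.0 × 10^-6 ≪ 0.051, so the approximation is valid.

s = 3.4e-7 M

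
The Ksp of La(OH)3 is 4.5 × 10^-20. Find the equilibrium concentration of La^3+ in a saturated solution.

[La^3+] ≈ 6.4 × 10^-6 M

La(OH)3(s) ⇌ La^3+ + 3 OH^-
Ksp = [La^3+][OH^-]^3
If s mol/L of La(OH)3 dissolves, [La^3+] = s and [OH^-] = 3s.
Substituting: Ksp = s(3s)^3 = 27s^4
s^4 = 4.5 × 10^-20 / 27, so s = 6.39 × 10^-6 M
[La^3+] = s = 6.4 x 10^-6 M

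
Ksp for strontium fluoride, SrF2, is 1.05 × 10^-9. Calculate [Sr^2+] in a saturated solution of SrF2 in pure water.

SrF2(s) <=> Sr^2+ + 2 F^-
Ksp = [Sr^2+][F^-]^2
For each mole of SrF2 that dissolves: [Sr^2+] = s, [F^-] = 2s.
Substituting: Ksp = s(2s)^2 = 4s^3
s^3 = 1.05 × 10^-9 / 4, so s = 6.403 × 10^-4 M
[Sr^2+] = s = 6.40 x 10^-4 M

[Sr^2+] = 6.40e-4 M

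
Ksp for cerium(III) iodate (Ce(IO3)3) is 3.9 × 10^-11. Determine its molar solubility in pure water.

s ≈ 1.1 × 10^-3 M

Ce(IO3)3(s) ⇌ Ce^3+ + 3 IO3^-
Ksp = [Ce^3+][IO3^-]^3
If s mol/L of Ce(IO3)3 dissolves, [Ce^3+] = s and [IO3^-] = 3s.
Substituting: Ksp = s(3s)^3 = 27s^4
s = (3.9 × 10^-11 / 27)^(1/4) = 1.1 × 10^-3 M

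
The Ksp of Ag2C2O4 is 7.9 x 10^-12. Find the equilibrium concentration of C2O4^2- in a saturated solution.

1.3e-4 M

Ag2C2O4(s) ⇌ 2 Ag^+ + C2O4^2-
Ksp = [Ag^+]^2[C2O4^2-]
If s mol/L of Ag2C2O4 dissolves, [Ag^+] = 2s and [C2O4^2-] = s.
Ksp = (2s)^2s = 4s^3
s^3 = 7.9 x 10^-12 / 4, so s = 1.25 x 10^-4 M
[C2O4^2-] = s = 1.3 x 10^-4 M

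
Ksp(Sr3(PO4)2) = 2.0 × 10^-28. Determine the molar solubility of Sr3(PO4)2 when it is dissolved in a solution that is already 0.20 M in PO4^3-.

5.7 × 10^-10 M

Sr3(PO4)2(s) <=> 3 Sr^2+(aq) + 2 PO4^3-(aq)
Ksp = [Sr^2+]^3[PO4^3-]^2
Let s = moles of Sr3(PO4)2 that dissolve per litre. [Sr^2+] = 3s, [PO4^3-] = 0.20 + 2s ≈ 0.20 (Ksp is small, so little additional dissolves).
Ksp ≈ (3s)^3 × (0.20)^2
s = 5.7 × 10^-10 M
Check: 2s = 1.1 × 10^-9 ≪ 0.20, so the approximation is valid.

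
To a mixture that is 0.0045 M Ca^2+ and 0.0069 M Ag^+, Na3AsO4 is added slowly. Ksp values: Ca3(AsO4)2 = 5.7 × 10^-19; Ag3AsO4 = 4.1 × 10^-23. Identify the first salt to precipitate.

Ag3AsO4

Precipitation of each salt starts when its ion product equals its Ksp.
For Ca3(AsO4)2: 5.7 × 10^-19 = (0.0045)^3 × [AsO4^3-]^2  ⇒  [AsO4^3-] = 2.5 × 10^-6 M.
For Ag3AsO4: 4.1 × 10^-23 = (0.0069)^3 × [AsO4^3-]  ⇒  [AsO4^3-] = 1.2 × 10^-16 M.
The salt with the lower threshold [AsO4^3-] precipitates first: Ag3AsO4.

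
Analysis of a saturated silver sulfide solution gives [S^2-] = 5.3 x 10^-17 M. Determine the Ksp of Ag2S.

Ag2S(s) ⇌ 2 Ag^+(aq) + S^2-(aq)
Stoichiometry gives [Ag^+] = (2/1)[S^2-] = 1.06 × 10^-16 M.
Ksp = [Ag^+]^2[S^2-]
Ksp = (1.06 × 10^-16)^2 × 5.3 × 10^-17 = 6.0 × 10^-49

6.0e-49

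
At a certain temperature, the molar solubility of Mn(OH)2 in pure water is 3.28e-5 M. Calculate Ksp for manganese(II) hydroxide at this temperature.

Mn(OH)2(s) <=> Mn^2+ + 2 OH^-
With molar solubility s: [Mn^2+] = s, [OH^-] = 2s.
Ksp = [Mn^2+][OH^-]^2
Substituting: Ksp = s(2s)^2 = 4s^3
With s = 3.28 × 10^-5: Ksp = 1.41 × 10^-13

Ksp = 1.41e-13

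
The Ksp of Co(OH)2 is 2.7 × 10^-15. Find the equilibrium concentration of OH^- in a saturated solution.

1.8 × 10^-5 M

Co(OH)2(s) <=> Co^2+ + 2 OH^-
Ksp = [Co^2+][OH^-]^2
With molar solubility s: [Co^2+] = s, [OH^-] = 2s.
So Ksp = s × (2s)^2 = 4s^3
Solving, s = (2.7 × 10^-15/4)^(1/3) = 8.77 × 10^-6 M
[OH^-] = 2s = 1.8 × 10^-5 M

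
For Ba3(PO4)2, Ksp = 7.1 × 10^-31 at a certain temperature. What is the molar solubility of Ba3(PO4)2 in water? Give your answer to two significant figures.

s ≈ 3.7e-7 M

Ba3(PO4)2(s) ⇌ 3 Ba^2+(aq) + 2 PO4^3-(aq)
Ksp = [Ba^2+]^3[PO4^3-]^2
For each mole of Ba3(PO4)2 that dissolves: [Ba^2+] = 3s, [PO4^3-] = 2s.
So Ksp = (3s)^3 × (2s)^2 = 108s^5
s^5 = 7.1 × 10^-31 / 108, so s = 3.7 × 10^-7 M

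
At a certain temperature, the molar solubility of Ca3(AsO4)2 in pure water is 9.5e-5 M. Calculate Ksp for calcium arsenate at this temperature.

Ca3(AsO4)2(s) ⇌ 3 Ca^2+(aq) + 2 AsO4^3-(aq)
Let s = molar solubility. Then [Ca^2+] = 3s and [AsO4^3-] = 2s.
Ksp = [Ca^2+]^3[AsO4^3-]^2
Ksp = (3s)^3(2s)^2 = 108s^5
Ksp = 108 × (9.5 x 10^-5)^5 = 8.4 × 10^-19

Ksp = 8.4e-19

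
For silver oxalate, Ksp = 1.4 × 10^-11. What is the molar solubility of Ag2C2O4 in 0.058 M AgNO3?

Ag2C2O4(s) ⇌ 2 Ag^+ + C2O4^2-
Ksp = [Ag^+]^2[C2O4^2-]
Let s be the molar solubility in this solution. [Ag^+] = 0.058 + 2s ≈ 0.058, [C2O4^2-] = s (since Ag^+ from AgNO3 dominates).
Ksp ≈ (0.058)^2 × s
s = 4.2 x 10^-9 M
Check: 2s = 8.3 x 10^-9 ≪ 0.058, so the approximation is valid.

s ≈ 4.2e-9 M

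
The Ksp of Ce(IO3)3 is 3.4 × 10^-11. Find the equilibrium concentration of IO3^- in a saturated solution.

3.2e-3 M

Ce(IO3)3(s) <=> Ce^3+(aq) + 3 IO3^-(aq)
Ksp = [Ce^3+][IO3^-]^3
For each mole of Ce(IO3)3 that dissolves: [Ce^3+] = s, [IO3^-] = 3s.
So Ksp = s × (3s)^3 = 27s^4
s = (3.4 × 10^-11 / 27)^(1/4) = 1.06 × 10^-3 M
[IO3^-] = 3s = 3.2 x 10^-3 M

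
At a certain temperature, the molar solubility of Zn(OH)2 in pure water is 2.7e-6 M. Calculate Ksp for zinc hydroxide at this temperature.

Zn(OH)2(s) ⇌ Zn^2+(aq) + 2 OH^-(aq)
If s mol/L of Zn(OH)2 dissolves, [Zn^2+] = s and [OH^-] = 2s.
Ksp = [Zn^2+][OH^-]^2
So Ksp = s × (2s)^2 = 4s^3
Ksp = 4 × (2.7 x 10^-6)^3 = 7.9 x 10^-17

7.9e-17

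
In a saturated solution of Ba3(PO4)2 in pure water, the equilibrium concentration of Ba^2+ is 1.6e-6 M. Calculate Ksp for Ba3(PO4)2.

Ba3(PO4)2(s) <=> 3 Ba^2+ + 2 PO4^3-
Stoichiometry gives [PO4^3-] = (2/3)[Ba^2+] = 1.07 × 10^-6 M.
Ksp = [Ba^2+]^3[PO4^3-]^2
Ksp = (1.6 × 10^-6)^3 × (1.07 × 10^-6)^2 = 4.7 x 10^-30

4.7 × 10^-30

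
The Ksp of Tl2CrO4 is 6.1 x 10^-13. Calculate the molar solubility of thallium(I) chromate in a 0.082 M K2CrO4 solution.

s = 1.4 × 10^-6 M

Tl2CrO4(s) ⇌ 2 Tl^+(aq) + CrO4^2-(aq)
Ksp = [Tl^+]^2[CrO4^2-]
Let s = moles of Tl2CrO4 that dissolve per litre. [Tl^+] = 2s, [CrO4^2-] = 0.082 + s ≈ 0.082 (common-ion effect: CrO4^2- is already 0.082 M).
Ksp ≈ (2s)^2 × 0.082
s = 1.4 × 10^-6 M
Check: s = 1.4 × 10^-6 ≪ 0.082, so the approximation is valid.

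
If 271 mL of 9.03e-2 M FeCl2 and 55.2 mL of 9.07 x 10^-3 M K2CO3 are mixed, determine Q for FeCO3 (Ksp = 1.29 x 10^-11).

Q = 1.15 × 10^-4

Total volume = 271 + 55.2 = 326.2 mL.
[Fe^2+] = 9.03 × 10^-2 × (271/326.2) = 7.502 × 10^-2 M
[CO3^2-] = 9.07 × 10^-3 × (55.2/326.2) = 1.535 x 10^-3 M
FeCO3(s) <=> Fe^2+(aq) + CO3^2-(aq), so Q = [Fe^2+][CO3^2-]
Q = (7.502 × 10^-2)(1.535 x 10^-3) = 1.15 × 10^-4
Q > Ksp, so FeCO3 will precipitate.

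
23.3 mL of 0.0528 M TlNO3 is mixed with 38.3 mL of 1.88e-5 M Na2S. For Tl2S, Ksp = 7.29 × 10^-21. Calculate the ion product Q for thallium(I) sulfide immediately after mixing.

Q ≈ 4.66 x 10^-9

Total volume = 23.3 + 38.3 = 61.6 mL.
[Tl^+] = 5.28 × 10^-2 × (23.3/61.6) = 1.997 × 10^-2 M
[S^2-] = 1.88 × 10^-5 × (38.3/61.6) = 1.169 × 10^-5 M
Tl2S(s) ⇌ 2 Tl^+ + S^2-, so Q = [Tl^+]^2[S^2-]
Q = (1.997 × 10^-2)^2(1.169 × 10^-5) = 4.66 × 10^-9
Q > Ksp, so Tl2S will precipitate.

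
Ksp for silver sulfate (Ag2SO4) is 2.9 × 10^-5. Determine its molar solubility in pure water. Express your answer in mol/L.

Ag2SO4(s) <=> 2 Ag^+(aq) + SO4^2-(aq)
Ksp = [Ag^+]^2[SO4^2-]
Let s = molar solubility. Then [Ag^+] = 2s and [SO4^2-] = s.
Ksp = (2s)^2s = 4s^3
s = (2.9 × 10^-5 / 4)^(1/3) = 1.9 × 10^-2 M

s = 0.019 M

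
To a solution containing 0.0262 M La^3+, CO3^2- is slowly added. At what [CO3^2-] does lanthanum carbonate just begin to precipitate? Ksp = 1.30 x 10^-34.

[CO3^2-] ≈ 5.74 × 10^-11 M

La2(CO3)3(s) ⇌ 2 La^3+ + 3 CO3^2-
Ksp = [La^3+]^2[CO3^2-]^3
Precipitation begins when Q = Ksp. With [La^3+] = 0.0262 M:
1.30 x 10^-34 = (0.0262)^2 × [CO3^2-]^3
[CO3^2-] = (1.30 x 10^-34 / 6.864 × 10^-4)^(1/3) = 5.74 × 10^-11 M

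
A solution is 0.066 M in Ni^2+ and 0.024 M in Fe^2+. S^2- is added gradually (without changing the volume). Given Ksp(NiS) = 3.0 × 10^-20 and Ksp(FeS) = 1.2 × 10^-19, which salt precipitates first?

Precipitation of each salt starts when its ion product equals its Ksp.
For NiS: 3.0 × 10^-20 = 0.066 × [S^2-]  ⇒  [S^2-] = 4.5 x 10^-19 M.
For FeS: 1.2 × 10^-19 = 0.024 × [S^2-]  ⇒  [S^2-] = 5.0 × 10^-18 M.
The salt with the lower threshold [S^2-] precipitates first: NiS.

NiS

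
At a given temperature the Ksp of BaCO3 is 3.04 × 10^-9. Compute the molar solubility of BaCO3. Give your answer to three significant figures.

s = 5.51 × 10^-5 M

BaCO3(s) ⇌ Ba^2+ + CO3^2-
Ksp = [Ba^2+][CO3^2-]
If s mol/L of BaCO3 dissolves, [Ba^2+] = s and [CO3^2-] = s.
Ksp = s^2
s = √(3.04 × 10^-9) = 5.51 × 10^-5 M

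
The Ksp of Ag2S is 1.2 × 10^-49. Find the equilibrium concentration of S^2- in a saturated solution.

Ag2S(s) ⇌ 2 Ag^+ + S^2-
Ksp = [Ag^+]^2[S^2-]
For each mole of Ag2S that dissolves: [Ag^+] = 2s, [S^2-] = s.
Ksp = (2s)^2s = 4s^3
Solving, s = (1.2 × 10^-49/4)^(1/3) = 3.11 x 10^-17 M
[S^2-] = s = 3.1 x 10^-17 M

[S^2-] ≈ 3.1 x 10^-17 M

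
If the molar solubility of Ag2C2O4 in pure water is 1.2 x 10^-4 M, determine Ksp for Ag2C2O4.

Ksp ≈ 6.9 × 10^-12

Ag2C2O4(s) ⇌ 2 Ag^+ + C2O4^2-
Let s = molar solubility. Then [Ag^+] = 2s and [C2O4^2-] = s.
Ksp = [Ag^+]^2[C2O4^2-]
So Ksp = (2s)^2 × s = 4s^3
Ksp = 4 × (1.2 × 10^-4)^3 = 6.9 x 10^-12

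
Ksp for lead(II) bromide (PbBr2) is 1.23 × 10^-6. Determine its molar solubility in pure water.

s ≈ 6.75 × 10^-3 M

PbBr2(s) <=> Pb^2+(aq) + 2 Br^-(aq)
Ksp = [Pb^2+][Br^-]^2
With molar solubility s: [Pb^2+] = s, [Br^-] = 2s.
So Ksp = s × (2s)^2 = 4s^3
s = (1.23 × 10^-6 / 4)^(1/3) = 6.75 × 10^-3 M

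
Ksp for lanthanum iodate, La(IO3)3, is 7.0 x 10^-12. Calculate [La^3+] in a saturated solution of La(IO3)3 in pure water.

[La^3+] ≈ 7.1 x 10^-4 M

La(IO3)3(s) <=> La^3+ + 3 IO3^-
Ksp = [La^3+][IO3^-]^3
If s mol/L of La(IO3)3 dissolves, [La^3+] = s and [IO3^-] = 3s.
So Ksp = s × (3s)^3 = 27s^4
Solving, s = (7.0 x 10^-12/27)^(1/4) = 7.14 × 10^-4 M
[La^3+] = s = 7.1 × 10^-4 M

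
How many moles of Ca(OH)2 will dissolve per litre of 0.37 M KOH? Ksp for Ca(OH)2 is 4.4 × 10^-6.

s = 3.2 x 10^-5 M

Ca(OH)2(s) ⇌ Ca^2+ + 2 OH^-
Ksp = [Ca^2+][OH^-]^2
If s mol/L dissolves here, [Ca^2+] = s, [OH^-] = 0.37 + 2s ≈ 0.37 (common-ion effect: OH^- is already 0.37 M).
Ksp ≈ s × (0.37)^2
s = 3.2 x 10^-5 M
Check: 2s = 6.4 × 10^-5 ≪ 0.37, so the approximation is valid.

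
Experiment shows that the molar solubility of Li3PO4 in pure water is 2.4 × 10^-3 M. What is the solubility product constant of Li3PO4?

Li3PO4(s) ⇌ 3 Li^+(aq) + PO4^3-(aq)
With molar solubility s: [Li^+] = 3s, [PO4^3-] = s.
Ksp = [Li^+]^3[PO4^3-]
Ksp = (3s)^3s = 27s^4
With s = 2.4 x 10^-3: Ksp = 9.0 × 10^-10

Ksp = 9.0 x 10^-10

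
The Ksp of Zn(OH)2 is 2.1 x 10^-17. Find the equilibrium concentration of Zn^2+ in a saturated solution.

Zn(OH)2(s) <=> Zn^2+(aq) + 2 OH^-(aq)
Ksp = [Zn^2+][OH^-]^2
If s mol/L of Zn(OH)2 dissolves, [Zn^2+] = s and [OH^-] = 2s.
Ksp = s(2s)^2 = 4s^3
Solving, s = (2.1 x 10^-17/4)^(1/3) = 1.74 x 10^-6 M
[Zn^2+] = s = 1.7 x 10^-6 M

1.7e-6 M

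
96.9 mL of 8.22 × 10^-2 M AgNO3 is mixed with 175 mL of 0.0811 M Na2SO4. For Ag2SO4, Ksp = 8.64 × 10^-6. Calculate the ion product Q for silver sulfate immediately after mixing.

4.48e-5

Total volume = 96.9 + 175 = 271.9 mL.
[Ag^+] = 8.22 × 10^-2 × (96.9/271.9) = 2.929 x 10^-2 M
[SO4^2-] = 8.11 × 10^-2 × (175/271.9) = 5.220 × 10^-2 M
Ag2SO4(s) <=> 2 Ag^+ + SO4^2-, so Q = [Ag^+]^2[SO4^2-]
Q = (2.929 × 10^-2)^2(5.220 × 10^-2) = 4.48 × 10^-5
Q > Ksp, so Ag2SO4 will precipitate.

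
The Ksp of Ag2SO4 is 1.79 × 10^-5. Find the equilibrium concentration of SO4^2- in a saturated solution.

Ag2SO4(s) <=> 2 Ag^+ + SO4^2-
Ksp = [Ag^+]^2[SO4^2-]
With molar solubility s: [Ag^+] = 2s, [SO4^2-] = s.
Substituting: Ksp = (2s)^2s = 4s^3
Solving, s = (1.79 × 10^-5/4)^(1/3) = 1.648 x 10^-2 M
[SO4^2-] = s = 1.65 x 10^-2 M

0.0165 M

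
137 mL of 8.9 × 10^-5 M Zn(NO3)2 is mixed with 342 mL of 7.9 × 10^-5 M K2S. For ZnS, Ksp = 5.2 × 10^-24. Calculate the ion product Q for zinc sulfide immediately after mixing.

Total volume = 137 + 342 = 479 mL.
[Zn^2+] = 8.9 × 10^-5 × (137/479) = 2.55 x 10^-5 M
[S^2-] = 7.9 × 10^-5 × (342/479) = 5.64 x 10^-5 M
ZnS(s) ⇌ Zn^2+(aq) + S^2-(aq), so Q = [Zn^2+][S^2-]
Q = (2.55 × 10^-5)(5.64 × 10^-5) = 1.4 x 10^-9
Q > Ksp, so ZnS will precipitate.

Q = 1.4e-9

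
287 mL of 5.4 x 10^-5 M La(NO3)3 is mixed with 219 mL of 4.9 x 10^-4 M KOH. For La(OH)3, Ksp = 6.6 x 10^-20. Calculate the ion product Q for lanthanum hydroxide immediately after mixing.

Total volume = 287 + 219 = 506 mL.
[La^3+] = 5.4 × 10^-5 × (287/506) = 3.06 × 10^-5 M
[OH^-] = 4.9 x 10^-4 × (219/506) = 2.12 × 10^-4 M
La(OH)3(s) ⇌ La^3+ + 3 OH^-, so Q = [La^3+][OH^-]^3
Q = (3.06 x 10^-5)(2.12 x 10^-4)^3 = 2.9 × 10^-16
Q > Ksp, so La(OH)3 will precipitate.

2.9e-16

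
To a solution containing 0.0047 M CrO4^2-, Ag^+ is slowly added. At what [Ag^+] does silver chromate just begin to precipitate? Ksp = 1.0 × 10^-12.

1.5 × 10^-5 M

Ag2CrO4(s) ⇌ 2 Ag^+(aq) + CrO4^2-(aq)
Ksp = [Ag^+]^2[CrO4^2-]
Precipitation begins when Q = Ksp. With [CrO4^2-] = 0.0047 M:
1.0 × 10^-12 = (0.0047) × [Ag^+]^2
[Ag^+] = (1.0 × 10^-12 / 4.7 × 10^-3)^(1/2) = 1.5 × 10^-5 M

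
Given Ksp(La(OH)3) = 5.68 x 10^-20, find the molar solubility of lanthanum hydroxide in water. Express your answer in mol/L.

La(OH)3(s) ⇌ La^3+ + 3 OH^-
Ksp = [La^3+][OH^-]^3
For each mole of La(OH)3 that dissolves: [La^3+] = s, [OH^-] = 3s.
So Ksp = s × (3s)^3 = 27s^4
s = (5.68 x 10^-20 / 27)^(1/4) = 6.77 × 10^-6 M

s = 6.77e-6 M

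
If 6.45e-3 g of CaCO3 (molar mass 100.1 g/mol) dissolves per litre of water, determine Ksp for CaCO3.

Ksp ≈ 4.15e-9

Molar solubility s = (6.45 × 10^-3 g/L) / (100.1 g/mol) = 6.444 × 10^-5 M.
CaCO3(s) <=> Ca^2+(aq) + CO3^2-(aq)
With molar solubility s: [Ca^2+] = s, [CO3^2-] = s.
Ksp = [Ca^2+][CO3^2-]
Ksp = s × s = s^2
Ksp = (6.444 × 10^-5)^2 = 4.15 × 10^-9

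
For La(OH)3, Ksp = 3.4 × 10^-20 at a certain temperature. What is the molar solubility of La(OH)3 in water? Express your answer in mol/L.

La(OH)3(s) <=> La^3+(aq) + 3 OH^-(aq)
Ksp = [La^3+][OH^-]^3
With molar solubility s: [La^3+] = s, [OH^-] = 3s.
So Ksp = s × (3s)^3 = 27s^4
s^4 = 3.4 × 10^-20 / 27, so s = 6.0 × 10^-6 M

s = 6.0 x 10^-6 M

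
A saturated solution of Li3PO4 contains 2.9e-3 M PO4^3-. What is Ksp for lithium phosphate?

Li3PO4(s) ⇌ 3 Li^+ + PO4^3-
Stoichiometry gives [Li^+] = (3/1)[PO4^3-] = 8.70 x 10^-3 M.
Ksp = [Li^+]^3[PO4^3-]
Ksp = (8.70 × 10^-3)^3 × 2.9 x 10^-3 = 1.9 x 10^-9

1.9 x 10^-9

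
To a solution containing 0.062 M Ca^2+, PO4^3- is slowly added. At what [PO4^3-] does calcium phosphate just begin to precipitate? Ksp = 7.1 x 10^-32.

1.7e-14 M

Ca3(PO4)2(s) ⇌ 3 Ca^2+ + 2 PO4^3-
Ksp = [Ca^2+]^3[PO4^3-]^2
Precipitation begins when Q = Ksp. With [Ca^2+] = 0.062 M:
7.1 x 10^-32 = (0.062)^3 × [PO4^3-]^2
[PO4^3-] = (7.1 x 10^-32 / 2.38 × 10^-4)^(1/2) = 1.7 × 10^-14 M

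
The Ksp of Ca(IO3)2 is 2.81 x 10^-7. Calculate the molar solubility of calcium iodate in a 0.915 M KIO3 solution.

Ca(IO3)2(s) ⇌ Ca^2+(aq) + 2 IO3^-(aq)
Ksp = [Ca^2+][IO3^-]^2
Let s = moles of Ca(IO3)2 that dissolve per litre. [Ca^2+] = s, [IO3^-] = 0.915 + 2s ≈ 0.915 (since IO3^- from KIO3 dominates).
Ksp ≈ s × (0.915)^2
s = 3.36 × 10^-7 M
Check: 2s = 6.7 × 10^-7 ≪ 0.915, so the approximation is valid.

3.36e-7 M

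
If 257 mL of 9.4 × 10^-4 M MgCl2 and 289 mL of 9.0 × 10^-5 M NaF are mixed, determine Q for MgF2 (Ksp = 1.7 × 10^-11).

Q ≈ 1.0e-12

Total volume = 257 + 289 = 546 mL.
[Mg^2+] = 9.4 × 10^-4 × (257/546) = 4.42 × 10^-4 M
[F^-] = 9.0 x 10^-5 × (289/546) = 4.76 × 10^-5 M
MgF2(s) <=> Mg^2+(aq) + 2 F^-(aq), so Q = [Mg^2+][F^-]^2
Q = (4.42 × 10^-4)(4.76 × 10^-5)^2 = 1.0 × 10^-12
Q < Ksp, so no precipitate of MgF2 forms.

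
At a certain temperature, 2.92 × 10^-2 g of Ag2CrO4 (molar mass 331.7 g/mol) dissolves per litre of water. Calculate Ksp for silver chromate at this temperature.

Molar solubility s = (2.92 x 10^-2 g/L) / (331.7 g/mol) = 8.803 × 10^-5 M.
Ag2CrO4(s) <=> 2 Ag^+ + CrO4^2-
For each mole of Ag2CrO4 that dissolves: [Ag^+] = 2s, [CrO4^2-] = s.
Ksp = [Ag^+]^2[CrO4^2-]
So Ksp = (2s)^2 × s = 4s^3
Ksp = 4 × (8.803 x 10^-5)^3 = 2.73 × 10^-12

Ksp ≈ 2.73 x 10^-12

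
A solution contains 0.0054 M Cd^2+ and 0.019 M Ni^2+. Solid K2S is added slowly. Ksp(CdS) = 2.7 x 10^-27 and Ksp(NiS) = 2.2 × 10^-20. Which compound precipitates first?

Precipitation of each salt starts when its ion product equals its Ksp.
For CdS: 2.7 x 10^-27 = 0.0054 × [S^2-]  ⇒  [S^2-] = 5.0 × 10^-25 M.
For NiS: 2.2 × 10^-20 = 0.019 × [S^2-]  ⇒  [S^2-] = 1.2 × 10^-18 M.
The salt with the lower threshold [S^2-] precipitates first: CdS.

CdS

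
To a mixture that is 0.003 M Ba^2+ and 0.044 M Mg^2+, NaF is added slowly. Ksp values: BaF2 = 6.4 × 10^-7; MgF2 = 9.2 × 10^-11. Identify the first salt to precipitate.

Each salt begins to precipitate when Q = Ksp, i.e. when [F^-] reaches its threshold.
For BaF2: 6.4 × 10^-7 = 0.003 × [F^-]^2  ⇒  [F^-] = 1.5 x 10^-2 M.
For MgF2: 9.2 × 10^-11 = 0.044 × [F^-]^2  ⇒  [F^-] = 4.6 x 10^-5 M.
The salt with the lower threshold [F^-] precipitates first: MgF2.

MgF2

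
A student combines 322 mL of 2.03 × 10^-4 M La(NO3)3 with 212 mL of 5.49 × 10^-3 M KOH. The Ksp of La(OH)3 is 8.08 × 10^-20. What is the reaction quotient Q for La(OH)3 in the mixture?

1.27 × 10^-12

Total volume = 322 + 212 = 534 mL.
[La^3+] = 2.03 × 10^-4 × (322/534) = 1.224 × 10^-4 M
[OH^-] = 5.49 × 10^-3 × (212/534) = 2.180 × 10^-3 M
La(OH)3(s) <=> La^3+ + 3 OH^-, so Q = [La^3+][OH^-]^3
Q = (1.224 × 10^-4)(2.180 × 10^-3)^3 = 1.27 × 10^-12
Q > Ksp, so La(OH)3 will precipitate.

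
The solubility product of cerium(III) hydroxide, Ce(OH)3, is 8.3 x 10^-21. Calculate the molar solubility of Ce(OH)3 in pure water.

Ce(OH)3(s) ⇌ Ce^3+ + 3 OH^-
Ksp = [Ce^3+][OH^-]^3
For each mole of Ce(OH)3 that dissolves: [Ce^3+] = s, [OH^-] = 3s.
Substituting: Ksp = s(3s)^3 = 27s^4
Solving, s = (8.3 x 10^-21/27)^(1/4) = 4.2 × 10^-6 M

4.2e-6 M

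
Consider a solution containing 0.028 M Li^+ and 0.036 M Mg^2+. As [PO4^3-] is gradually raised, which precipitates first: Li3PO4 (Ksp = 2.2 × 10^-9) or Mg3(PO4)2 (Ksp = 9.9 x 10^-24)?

Mg3(PO4)2

Precipitation of each salt starts when its ion product equals its Ksp.
For Li3PO4: 2.2 × 10^-9 = (0.028)^3 × [PO4^3-]  ⇒  [PO4^3-] = 1.0 × 10^-4 M.
For Mg3(PO4)2: 9.9 x 10^-24 = (0.036)^3 × [PO4^3-]^2  ⇒  [PO4^3-] = 4.6 × 10^-10 M.
The salt with the lower threshold [PO4^3-] precipitates first: Mg3(PO4)2.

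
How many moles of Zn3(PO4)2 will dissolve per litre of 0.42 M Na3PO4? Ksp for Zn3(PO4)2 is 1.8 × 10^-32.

Zn3(PO4)2(s) ⇌ 3 Zn^2+ + 2 PO4^3-
Ksp = [Zn^2+]^3[PO4^3-]^2
Let s = moles of Zn3(PO4)2 that dissolve per litre. [Zn^2+] = 3s, [PO4^3-] = 0.42 + 2s ≈ 0.42 (since PO4^3- from Na3PO4 dominates).
Ksp ≈ (3s)^3 × (0.42)^2
s = 1.6 × 10^-11 M
Check: 2s = 3.1 × 10^-11 ≪ 0.42, so the approximation is valid.

1.6e-11 M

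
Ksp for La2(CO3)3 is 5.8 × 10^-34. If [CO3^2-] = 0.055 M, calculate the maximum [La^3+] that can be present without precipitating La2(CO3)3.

[La^3+] = 1.9 × 10^-15 M

La2(CO3)3(s) ⇌ 2 La^3+ + 3 CO3^2-
Ksp = [La^3+]^2[CO3^2-]^3
Precipitation begins when Q = Ksp. With [CO3^2-] = 0.055 M:
5.8 × 10^-34 = (0.055)^3 × [La^3+]^2
[La^3+] = (5.8 × 10^-34 / 1.66 x 10^-4)^(1/2) = 1.9 × 10^-15 M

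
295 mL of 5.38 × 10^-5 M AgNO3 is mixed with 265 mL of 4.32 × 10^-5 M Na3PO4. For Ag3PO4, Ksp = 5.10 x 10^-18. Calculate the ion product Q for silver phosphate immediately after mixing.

Total volume = 295 + 265 = 560 mL.
[Ag^+] = 5.38 x 10^-5 × (295/560) = 2.834 x 10^-5 M
[PO4^3-] = 4.32 × 10^-5 × (265/560) = 2.044 × 10^-5 M
Ag3PO4(s) ⇌ 3 Ag^+(aq) + PO4^3-(aq), so Q = [Ag^+]^3[PO4^3-]
Q = (2.834 x 10^-5)^3(2.044 × 10^-5) = 4.65 × 10^-19
Q < Ksp, so no precipitate of Ag3PO4 forms.

Q ≈ 4.65e-19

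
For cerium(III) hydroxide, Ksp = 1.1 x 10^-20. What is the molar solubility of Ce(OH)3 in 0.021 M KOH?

Ce(OH)3(s) ⇌ Ce^3+(aq) + 3 OH^-(aq)
Ksp = [Ce^3+][OH^-]^3
If s mol/L dissolves here, [Ce^3+] = s, [OH^-] = 0.021 + 3s ≈ 0.021 (common-ion effect: OH^- is already 0.021 M).
Ksp ≈ s × (0.021)^3
s = 1.2 × 10^-15 M
Check: 3s = 3.6 × 10^-15 ≪ 0.021, so the approximation is valid.

1.2 x 10^-15 M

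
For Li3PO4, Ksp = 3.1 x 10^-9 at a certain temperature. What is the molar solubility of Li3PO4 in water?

s ≈ 3.3 × 10^-3 M

Li3PO4(s) ⇌ 3 Li^+ + PO4^3-
Ksp = [Li^+]^3[PO4^3-]
Let s = molar solubility. Then [Li^+] = 3s and [PO4^3-] = s.
So Ksp = (3s)^3 × s = 27s^4
Solving, s = (3.1 x 10^-9/27)^(1/4) = 3.3 × 10^-3 M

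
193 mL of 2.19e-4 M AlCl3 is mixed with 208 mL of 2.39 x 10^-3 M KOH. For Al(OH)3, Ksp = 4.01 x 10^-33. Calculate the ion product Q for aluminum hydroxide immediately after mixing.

Q ≈ 2.01 x 10^-13

Total volume = 193 + 208 = 401 mL.
[Al^3+] = 2.19 × 10^-4 × (193/401) = 1.054 × 10^-4 M
[OH^-] = 2.39 × 10^-3 × (208/401) = 1.240 x 10^-3 M
Al(OH)3(s) ⇌ Al^3+(aq) + 3 OH^-(aq), so Q = [Al^3+][OH^-]^3
Q = (1.054 x 10^-4)(1.240 × 10^-3)^3 = 2.01 × 10^-13
Q > Ksp, so Al(OH)3 will precipitate.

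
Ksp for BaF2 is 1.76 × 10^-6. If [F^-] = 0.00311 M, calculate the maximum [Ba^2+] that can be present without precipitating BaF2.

BaF2(s) <=> Ba^2+(aq) + 2 F^-(aq)
Ksp = [Ba^2+][F^-]^2
Precipitation begins when Q = Ksp. With [F^-] = 0.00311 M:
1.76 × 10^-6 = (0.00311)^2 × [Ba^2+]
[Ba^2+] = (1.76 × 10^-6 / 9.672 × 10^-6) = 1.82 × 10^-1 M

[Ba^2+] ≈ 1.82 × 10^-1 M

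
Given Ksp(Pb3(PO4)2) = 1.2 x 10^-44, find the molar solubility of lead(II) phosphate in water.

6.4 × 10^-10 M

Pb3(PO4)2(s) <=> 3 Pb^2+ + 2 PO4^3-
Ksp = [Pb^2+]^3[PO4^3-]^2
For each mole of Pb3(PO4)2 that dissolves: [Pb^2+] = 3s, [PO4^3-] = 2s.
So Ksp = (3s)^3 × (2s)^2 = 108s^5
s^5 = 1.2 x 10^-44 / 108, so s = 6.4 × 10^-10 M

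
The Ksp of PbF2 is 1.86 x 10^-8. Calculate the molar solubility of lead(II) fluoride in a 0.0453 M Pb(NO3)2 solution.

s ≈ 3.20e-4 M

PbF2(s) ⇌ Pb^2+ + 2 F^-
Ksp = [Pb^2+][F^-]^2
Let s be the molar solubility in this solution. [Pb^2+] = 0.0453 + s ≈ 0.0453, [F^-] = 2s (common-ion effect: Pb^2+ is already 0.0453 M).
Ksp ≈ 0.0453 × (2s)^2
s = 3.20 x 10^-4 M
Check: s = 3.2 x 10^-4 ≪ 0.0453, so the approximation is valid.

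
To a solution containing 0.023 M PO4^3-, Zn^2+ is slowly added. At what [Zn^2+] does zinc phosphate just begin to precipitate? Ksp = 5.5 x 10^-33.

Zn3(PO4)2(s) ⇌ 3 Zn^2+(aq) + 2 PO4^3-(aq)
Ksp = [Zn^2+]^3[PO4^3-]^2
Precipitation begins when Q = Ksp. With [PO4^3-] = 0.023 M:
5.5 x 10^-33 = (0.023)^2 × [Zn^2+]^3
[Zn^2+] = (5.5 x 10^-33 / 5.29 × 10^-4)^(1/3) = 2.2 × 10^-10 M

[Zn^2+] ≈ 2.2e-10 M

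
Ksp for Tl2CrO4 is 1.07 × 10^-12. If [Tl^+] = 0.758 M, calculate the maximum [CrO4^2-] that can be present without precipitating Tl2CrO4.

Tl2CrO4(s) ⇌ 2 Tl^+ + CrO4^2-
Ksp = [Tl^+]^2[CrO4^2-]
Precipitation begins when Q = Ksp. With [Tl^+] = 0.758 M:
1.07 × 10^-12 = (0.758)^2 × [CrO4^2-]
[CrO4^2-] = (1.07 × 10^-12 / 5.746 × 10^-1) = 1.86 x 10^-12 M

[CrO4^2-] = 1.86e-12 M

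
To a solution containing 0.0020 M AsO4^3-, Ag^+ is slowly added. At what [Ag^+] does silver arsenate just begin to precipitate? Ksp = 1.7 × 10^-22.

Ag3AsO4(s) ⇌ 3 Ag^+(aq) + AsO4^3-(aq)
Ksp = [Ag^+]^3[AsO4^3-]
Precipitation begins when Q = Ksp. With [AsO4^3-] = 0.0020 M:
1.7 × 10^-22 = (0.0020) × [Ag^+]^3
[Ag^+] = (1.7 × 10^-22 / 2.0 × 10^-3)^(1/3) = 4.4 × 10^-7 M

4.4e-7 M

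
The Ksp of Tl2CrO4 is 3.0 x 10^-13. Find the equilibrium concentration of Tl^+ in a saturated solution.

[Tl^+] = 8.4 x 10^-5 M

Tl2CrO4(s) <=> 2 Tl^+ + CrO4^2-
Ksp = [Tl^+]^2[CrO4^2-]
If s mol/L of Tl2CrO4 dissolves, [Tl^+] = 2s and [CrO4^2-] = s.
Substituting: Ksp = (2s)^2s = 4s^3
Solving, s = (3.0 x 10^-13/4)^(1/3) = 4.22 x 10^-5 M
[Tl^+] = 2s = 8.4 × 10^-5 M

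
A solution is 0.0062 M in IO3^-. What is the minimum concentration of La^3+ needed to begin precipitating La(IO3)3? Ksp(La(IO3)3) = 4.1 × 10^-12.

[La^3+] ≈ 1.7 × 10^-5 M

La(IO3)3(s) <=> La^3+ + 3 IO3^-
Ksp = [La^3+][IO3^-]^3
Precipitation begins when Q = Ksp. With [IO3^-] = 0.0062 M:
4.1 × 10^-12 = (0.0062)^3 × [La^3+]
[La^3+] = (4.1 × 10^-12 / 2.38 × 10^-7) = 1.7 x 10^-5 M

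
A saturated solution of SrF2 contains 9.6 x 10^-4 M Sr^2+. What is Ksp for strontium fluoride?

3.5e-9

SrF2(s) ⇌ Sr^2+(aq) + 2 F^-(aq)
Stoichiometry gives [F^-] = (2/1)[Sr^2+] = 1.92 x 10^-3 M.
Ksp = [Sr^2+][F^-]^2
Ksp = 9.6 x 10^-4 × (1.92 × 10^-3)^2 = 3.5 × 10^-9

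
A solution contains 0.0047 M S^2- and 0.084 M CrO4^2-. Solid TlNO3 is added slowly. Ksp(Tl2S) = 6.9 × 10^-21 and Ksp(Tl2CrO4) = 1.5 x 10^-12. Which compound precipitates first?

Precipitation of each salt starts when its ion product equals its Ksp.
For Tl2S: 6.9 × 10^-21 = 0.0047 × [Tl^+]^2  ⇒  [Tl^+] = 1.2 x 10^-9 M.
For Tl2CrO4: 1.5 x 10^-12 = 0.084 × [Tl^+]^2  ⇒  [Tl^+] = 4.2 x 10^-6 M.
The salt with the lower threshold [Tl^+] precipitates first: Tl2S.

Tl2S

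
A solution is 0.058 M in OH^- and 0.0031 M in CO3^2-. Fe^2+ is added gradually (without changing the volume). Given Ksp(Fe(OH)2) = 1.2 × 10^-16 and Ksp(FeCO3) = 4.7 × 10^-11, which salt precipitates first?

Fe(OH)2

Each salt begins to precipitate when Q = Ksp, i.e. when [Fe^2+] reaches its threshold.
For Fe(OH)2: 1.2 × 10^-16 = (0.058)^2 × [Fe^2+]  ⇒  [Fe^2+] = 3.6 × 10^-14 M.
For FeCO3: 4.7 × 10^-11 = 0.0031 × [Fe^2+]  ⇒  [Fe^2+] = 1.5 × 10^-8 M.
The salt with the lower threshold [Fe^2+] precipitates first: Fe(OH)2.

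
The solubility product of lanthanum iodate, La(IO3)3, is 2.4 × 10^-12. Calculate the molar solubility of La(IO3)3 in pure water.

5.5 x 10^-4 M

La(IO3)3(s) ⇌ La^3+(aq) + 3 IO3^-(aq)
Ksp = [La^3+][IO3^-]^3
With molar solubility s: [La^3+] = s, [IO3^-] = 3s.
Ksp = s(3s)^3 = 27s^4
Solving, s = (2.4 × 10^-12/27)^(1/4) = 5.5 x 10^-4 M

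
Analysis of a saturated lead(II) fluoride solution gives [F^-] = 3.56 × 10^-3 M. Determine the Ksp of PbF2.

PbF2(s) ⇌ Pb^2+ + 2 F^-
Stoichiometry gives [Pb^2+] = (1/2)[F^-] = 1.780 × 10^-3 M.
Ksp = [Pb^2+][F^-]^2
Ksp = 1.780 x 10^-3 × (3.56 × 10^-3)^2 = 2.26 × 10^-8

Ksp ≈ 2.26 x 10^-8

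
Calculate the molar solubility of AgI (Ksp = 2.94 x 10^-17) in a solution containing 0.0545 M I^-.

AgI(s) <=> Ag^+ + I^-
Ksp = [Ag^+][I^-]
If s mol/L dissolves here, [Ag^+] = s, [I^-] = 0.0545 + s ≈ 0.0545 (Ksp is small, so little additional dissolves).
Ksp ≈ s × 0.0545
s = 5.39 x 10^-16 M
Check: s = 5.4 x 10^-16 ≪ 0.0545, so the approximation is valid.

5.39 x 10^-16 M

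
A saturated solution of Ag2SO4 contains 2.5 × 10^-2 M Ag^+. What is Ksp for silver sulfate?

Ksp = 7.8 x 10^-6

Ag2SO4(s) ⇌ 2 Ag^+(aq) + SO4^2-(aq)
Stoichiometry gives [SO4^2-] = (1/2)[Ag^+] = 1.25 x 10^-2 M.
Ksp = [Ag^+]^2[SO4^2-]
Ksp = (2.5 × 10^-2)^2 × 1.25 × 10^-2 = 7.8 x 10^-6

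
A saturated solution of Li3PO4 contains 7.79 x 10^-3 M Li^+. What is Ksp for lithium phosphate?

Ksp = 1.23 x 10^-9

Li3PO4(s) ⇌ 3 Li^+(aq) + PO4^3-(aq)
Stoichiometry gives [PO4^3-] = (1/3)[Li^+] = 2.597 × 10^-3 M.
Ksp = [Li^+]^3[PO4^3-]
Ksp = (7.79 × 10^-3)^3 × 2.597 × 10^-3 = 1.23 x 10^-9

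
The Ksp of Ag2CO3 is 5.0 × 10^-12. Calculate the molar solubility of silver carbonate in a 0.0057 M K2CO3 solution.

s ≈ 1.5 x 10^-5 M

Ag2CO3(s) ⇌ 2 Ag^+(aq) + CO3^2-(aq)
Ksp = [Ag^+]^2[CO3^2-]
Let s be the molar solubility in this solution. [Ag^+] = 2s, [CO3^2-] = 0.0057 + s ≈ 0.0057 (since CO3^2- from K2CO3 dominates).
Ksp ≈ (2s)^2 × 0.0057
s = 1.5 × 10^-5 M
Check: s = 1.5 × 10^-5 ≪ 0.0057, so the approximation is valid.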